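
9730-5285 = 4445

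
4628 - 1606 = 3022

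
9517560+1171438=10688998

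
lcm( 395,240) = 18960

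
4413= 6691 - 2278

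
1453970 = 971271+482699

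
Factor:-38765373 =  - 3^1*23^1*29^1*19373^1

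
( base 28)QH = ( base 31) o1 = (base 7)2113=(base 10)745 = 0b1011101001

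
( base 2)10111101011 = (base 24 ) 2F3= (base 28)1Q3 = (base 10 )1515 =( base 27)223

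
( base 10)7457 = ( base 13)3518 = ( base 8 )16441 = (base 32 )791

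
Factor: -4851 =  - 3^2 * 7^2*11^1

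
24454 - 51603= - 27149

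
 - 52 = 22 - 74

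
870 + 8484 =9354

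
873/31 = 873/31  =  28.16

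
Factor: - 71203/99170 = -2^(-1)*5^ (-1 )*11^1*47^( - 1)*211^( - 1)*6473^1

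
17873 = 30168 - 12295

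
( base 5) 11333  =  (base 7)2313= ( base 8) 1513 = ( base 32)qb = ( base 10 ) 843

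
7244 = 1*7244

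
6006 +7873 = 13879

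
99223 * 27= 2679021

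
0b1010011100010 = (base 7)21405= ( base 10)5346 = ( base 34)4L8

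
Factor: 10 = 2^1 * 5^1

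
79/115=79/115 = 0.69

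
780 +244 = 1024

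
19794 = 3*6598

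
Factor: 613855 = 5^1*11^1*11161^1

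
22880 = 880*26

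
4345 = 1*4345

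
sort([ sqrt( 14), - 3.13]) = [-3.13, sqrt( 14 )]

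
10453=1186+9267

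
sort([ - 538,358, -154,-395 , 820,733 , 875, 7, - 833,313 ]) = [  -  833,  -  538, - 395, - 154,7,313 , 358,733,820, 875 ]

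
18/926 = 9/463  =  0.02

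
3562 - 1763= 1799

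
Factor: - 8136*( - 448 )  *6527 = 23790445056 = 2^9 * 3^2*7^1 *61^1 * 107^1 * 113^1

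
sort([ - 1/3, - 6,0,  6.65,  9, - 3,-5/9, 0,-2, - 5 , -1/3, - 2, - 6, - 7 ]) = [  -  7,-6, - 6, - 5, - 3, -2, - 2, - 5/9,-1/3, - 1/3, 0,0,  6.65,9]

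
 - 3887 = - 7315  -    -  3428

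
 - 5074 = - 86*59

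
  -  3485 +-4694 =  - 8179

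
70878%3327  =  1011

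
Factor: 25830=2^1*3^2*5^1 * 7^1*41^1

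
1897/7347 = 1897/7347 = 0.26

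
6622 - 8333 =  - 1711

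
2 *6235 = 12470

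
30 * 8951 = 268530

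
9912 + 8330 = 18242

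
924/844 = 1+20/211 =1.09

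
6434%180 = 134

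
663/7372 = 663/7372 = 0.09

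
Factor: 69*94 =2^1*3^1*23^1*47^1 = 6486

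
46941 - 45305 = 1636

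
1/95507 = 1/95507 = 0.00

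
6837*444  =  3035628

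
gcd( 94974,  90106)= 2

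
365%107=44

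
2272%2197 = 75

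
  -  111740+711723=599983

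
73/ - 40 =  - 2 + 7/40=-1.82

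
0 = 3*0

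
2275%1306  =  969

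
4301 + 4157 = 8458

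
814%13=8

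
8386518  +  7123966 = 15510484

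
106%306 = 106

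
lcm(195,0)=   0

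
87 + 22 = 109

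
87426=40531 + 46895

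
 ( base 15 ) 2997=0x22d5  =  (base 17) 1DE9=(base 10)8917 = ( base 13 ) 409c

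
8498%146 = 30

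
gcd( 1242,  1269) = 27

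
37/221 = 37/221 = 0.17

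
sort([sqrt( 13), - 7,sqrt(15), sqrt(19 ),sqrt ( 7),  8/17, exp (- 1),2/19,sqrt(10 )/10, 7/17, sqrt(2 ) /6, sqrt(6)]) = [ - 7,  2/19, sqrt(2)/6, sqrt( 10)/10,exp(-1 ), 7/17, 8/17, sqrt(6), sqrt(7), sqrt(13) , sqrt( 15 ),sqrt(19 ) ]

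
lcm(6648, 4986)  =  19944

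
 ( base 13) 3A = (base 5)144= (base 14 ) 37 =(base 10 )49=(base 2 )110001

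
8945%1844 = 1569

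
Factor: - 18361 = -7^1*43^1*61^1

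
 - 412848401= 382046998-794895399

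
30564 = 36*849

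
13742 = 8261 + 5481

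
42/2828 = 3/202 = 0.01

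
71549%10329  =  9575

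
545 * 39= 21255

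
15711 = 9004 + 6707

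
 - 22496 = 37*( - 608 )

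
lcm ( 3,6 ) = 6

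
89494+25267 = 114761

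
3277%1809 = 1468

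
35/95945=7/19189= 0.00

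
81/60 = 27/20 = 1.35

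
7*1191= 8337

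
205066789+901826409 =1106893198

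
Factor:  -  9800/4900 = -2^1 = - 2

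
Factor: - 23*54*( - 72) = 89424 = 2^4 * 3^5 * 23^1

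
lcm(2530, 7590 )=7590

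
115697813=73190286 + 42507527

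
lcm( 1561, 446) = 3122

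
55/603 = 55/603 = 0.09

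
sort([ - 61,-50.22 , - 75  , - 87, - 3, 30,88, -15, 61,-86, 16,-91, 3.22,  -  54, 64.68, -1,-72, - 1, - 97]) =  [ - 97, - 91, - 87,-86, - 75,-72, - 61, - 54, - 50.22,-15, - 3, - 1,  -  1,  3.22, 16, 30,61, 64.68, 88]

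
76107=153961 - 77854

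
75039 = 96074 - 21035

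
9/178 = 9/178 = 0.05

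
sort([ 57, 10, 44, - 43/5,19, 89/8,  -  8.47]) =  [ - 43/5,-8.47, 10,89/8, 19,44,57 ] 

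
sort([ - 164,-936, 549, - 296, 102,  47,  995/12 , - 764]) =[ - 936, - 764, -296, - 164, 47,  995/12, 102, 549]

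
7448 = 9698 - 2250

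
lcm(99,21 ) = 693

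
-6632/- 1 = 6632+0/1 = 6632.00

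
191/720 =191/720 = 0.27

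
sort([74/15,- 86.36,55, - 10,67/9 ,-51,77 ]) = [- 86.36, -51,-10, 74/15,67/9, 55 , 77]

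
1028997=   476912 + 552085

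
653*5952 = 3886656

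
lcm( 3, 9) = 9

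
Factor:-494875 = -5^3*37^1*107^1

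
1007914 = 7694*131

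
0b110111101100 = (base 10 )3564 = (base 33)390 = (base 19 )9GB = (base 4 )313230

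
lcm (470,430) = 20210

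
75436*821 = 61932956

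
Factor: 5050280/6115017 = 2^3*3^ ( - 1 ) * 5^1 * 19^ ( - 1) * 71^ ( - 1)*1511^ ( - 1 )*126257^1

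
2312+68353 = 70665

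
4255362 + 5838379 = 10093741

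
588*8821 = 5186748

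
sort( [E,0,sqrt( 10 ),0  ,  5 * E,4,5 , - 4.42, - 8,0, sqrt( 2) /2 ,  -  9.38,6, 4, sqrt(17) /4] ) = [  -  9.38, - 8,-4.42,0,0,0, sqrt ( 2)/2,sqrt( 17 ) /4, E, sqrt( 10),4,4, 5,6,5*E] 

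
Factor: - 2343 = -3^1* 11^1 * 71^1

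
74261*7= 519827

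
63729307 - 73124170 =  - 9394863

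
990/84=11+11/14= 11.79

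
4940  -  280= 4660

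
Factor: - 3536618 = -2^1*  23^1 * 76883^1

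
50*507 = 25350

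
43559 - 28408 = 15151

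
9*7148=64332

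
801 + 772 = 1573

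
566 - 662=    - 96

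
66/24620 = 33/12310 = 0.00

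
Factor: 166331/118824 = 2^ (  -  3)*3^ (-1) * 11^1*4951^(  -  1) * 15121^1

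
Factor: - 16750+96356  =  79606 = 2^1 * 53^1*751^1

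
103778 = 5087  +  98691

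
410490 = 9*45610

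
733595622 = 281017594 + 452578028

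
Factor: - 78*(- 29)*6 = 13572 = 2^2*3^2 * 13^1*29^1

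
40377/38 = 1062 + 21/38 = 1062.55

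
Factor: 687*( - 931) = -3^1*7^2*19^1*229^1 = - 639597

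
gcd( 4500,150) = 150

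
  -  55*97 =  - 5335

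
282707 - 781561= - 498854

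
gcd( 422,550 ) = 2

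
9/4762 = 9/4762 = 0.00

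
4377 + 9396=13773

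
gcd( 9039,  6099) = 3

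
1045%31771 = 1045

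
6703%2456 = 1791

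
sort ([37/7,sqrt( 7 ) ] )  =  [sqrt(7), 37/7 ] 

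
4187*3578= 14981086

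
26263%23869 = 2394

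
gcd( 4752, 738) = 18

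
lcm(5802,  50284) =150852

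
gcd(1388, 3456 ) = 4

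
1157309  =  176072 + 981237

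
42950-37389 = 5561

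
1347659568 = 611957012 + 735702556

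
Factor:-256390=  -  2^1*5^1*25639^1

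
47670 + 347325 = 394995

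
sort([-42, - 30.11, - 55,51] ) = [ - 55,  -  42, - 30.11, 51]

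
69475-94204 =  - 24729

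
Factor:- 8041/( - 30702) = 11/42 = 2^ ( - 1 )*3^ ( - 1) * 7^( - 1)*11^1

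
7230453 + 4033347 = 11263800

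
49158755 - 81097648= - 31938893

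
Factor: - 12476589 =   -  3^1*17^1*244639^1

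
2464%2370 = 94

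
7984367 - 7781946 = 202421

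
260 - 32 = 228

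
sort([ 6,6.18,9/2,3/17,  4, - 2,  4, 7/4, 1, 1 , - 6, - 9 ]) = [ - 9 ,-6, - 2,3/17,  1, 1,7/4 , 4, 4,9/2 , 6,6.18]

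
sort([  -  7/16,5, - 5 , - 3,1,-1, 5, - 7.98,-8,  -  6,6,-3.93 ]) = [ - 8, -7.98,-6, - 5,-3.93,-3,-1,-7/16 , 1 , 5 , 5,6 ]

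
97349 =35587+61762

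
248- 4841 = - 4593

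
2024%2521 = 2024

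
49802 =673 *74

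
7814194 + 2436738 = 10250932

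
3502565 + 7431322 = 10933887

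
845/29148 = 845/29148 = 0.03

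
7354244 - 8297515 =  - 943271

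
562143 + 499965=1062108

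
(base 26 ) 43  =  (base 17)65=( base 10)107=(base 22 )4j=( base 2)1101011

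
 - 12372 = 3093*( - 4 ) 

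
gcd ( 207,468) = 9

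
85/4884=85/4884 = 0.02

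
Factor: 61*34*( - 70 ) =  - 2^2 * 5^1 * 7^1*17^1 *61^1 = - 145180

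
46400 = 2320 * 20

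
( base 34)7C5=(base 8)20471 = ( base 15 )27C0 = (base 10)8505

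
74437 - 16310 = 58127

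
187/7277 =187/7277 = 0.03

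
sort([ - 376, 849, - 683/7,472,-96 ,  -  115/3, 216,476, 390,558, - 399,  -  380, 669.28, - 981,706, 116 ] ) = [ - 981,-399,  -  380,  -  376,-683/7,-96, - 115/3,116  ,  216, 390, 472, 476, 558,669.28, 706, 849]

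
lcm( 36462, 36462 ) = 36462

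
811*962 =780182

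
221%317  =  221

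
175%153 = 22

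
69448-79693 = -10245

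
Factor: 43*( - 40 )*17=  - 29240 = -2^3 * 5^1*17^1*43^1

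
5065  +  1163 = 6228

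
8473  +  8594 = 17067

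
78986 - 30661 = 48325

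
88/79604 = 22/19901 = 0.00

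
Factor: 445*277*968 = 2^3*5^1 * 11^2 * 89^1*277^1= 119320520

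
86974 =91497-4523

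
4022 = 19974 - 15952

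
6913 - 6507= 406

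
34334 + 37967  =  72301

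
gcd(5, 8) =1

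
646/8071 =646/8071  =  0.08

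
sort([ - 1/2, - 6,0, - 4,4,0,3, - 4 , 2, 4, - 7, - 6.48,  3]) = [ - 7, - 6.48, - 6, - 4, - 4, - 1/2, 0,0, 2,3, 3, 4, 4]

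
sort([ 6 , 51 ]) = [ 6 , 51]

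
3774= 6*629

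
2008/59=34 + 2/59  =  34.03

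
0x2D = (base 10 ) 45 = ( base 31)1e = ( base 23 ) 1M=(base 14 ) 33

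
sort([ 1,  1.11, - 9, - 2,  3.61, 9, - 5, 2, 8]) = [ - 9, - 5, - 2, 1, 1.11,2,3.61 , 8, 9]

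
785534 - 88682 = 696852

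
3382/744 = 4 + 203/372 = 4.55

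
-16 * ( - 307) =4912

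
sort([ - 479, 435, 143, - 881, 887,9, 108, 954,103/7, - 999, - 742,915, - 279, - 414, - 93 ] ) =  [ - 999, - 881, - 742, - 479, - 414,-279, - 93, 9,103/7,  108,143,435, 887,915,  954]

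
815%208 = 191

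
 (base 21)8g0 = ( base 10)3864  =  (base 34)3BM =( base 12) 22A0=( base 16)F18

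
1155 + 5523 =6678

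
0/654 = 0=0.00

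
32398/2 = 16199 = 16199.00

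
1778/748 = 2 + 141/374= 2.38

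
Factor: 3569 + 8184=11753 = 7^1*23^1*73^1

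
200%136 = 64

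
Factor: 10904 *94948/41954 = 517656496/20977 = 2^4*7^1*11^ (  -  1 )*29^1*47^1*1907^( - 1 )*3391^1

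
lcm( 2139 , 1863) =57753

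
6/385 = 6/385 = 0.02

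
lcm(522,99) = 5742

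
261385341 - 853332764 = - 591947423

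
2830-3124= -294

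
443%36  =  11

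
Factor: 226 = 2^1*113^1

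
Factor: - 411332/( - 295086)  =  46/33 = 2^1*3^(  -  1 ) * 11^(  -  1)*23^1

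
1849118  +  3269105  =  5118223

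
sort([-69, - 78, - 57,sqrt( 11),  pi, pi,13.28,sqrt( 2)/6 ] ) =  [-78, - 69, - 57 , sqrt (2) /6,pi,pi , sqrt(11),13.28]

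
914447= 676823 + 237624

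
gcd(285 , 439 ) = 1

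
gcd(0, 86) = 86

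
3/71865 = 1/23955 = 0.00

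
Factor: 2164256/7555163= 2^5 * 7^ (  -  2 )*11^( - 1 )*47^1*107^(- 1)*131^(  -  1)*1439^1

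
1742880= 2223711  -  480831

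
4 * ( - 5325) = - 21300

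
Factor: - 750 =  -2^1 * 3^1*5^3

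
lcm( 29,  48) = 1392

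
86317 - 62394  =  23923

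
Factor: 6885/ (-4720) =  - 1377/944=-  2^ ( - 4) * 3^4*17^1*59^(  -  1)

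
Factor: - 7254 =  -  2^1*3^2* 13^1* 31^1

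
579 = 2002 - 1423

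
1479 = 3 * 493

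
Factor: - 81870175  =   -5^2*1103^1*2969^1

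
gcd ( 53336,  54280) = 472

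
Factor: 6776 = 2^3*7^1*11^2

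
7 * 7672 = 53704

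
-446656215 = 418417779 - 865073994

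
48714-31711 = 17003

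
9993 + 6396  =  16389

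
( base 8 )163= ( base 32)3j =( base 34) 3d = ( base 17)6d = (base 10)115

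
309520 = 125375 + 184145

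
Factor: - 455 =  - 5^1*7^1 *13^1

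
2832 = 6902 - 4070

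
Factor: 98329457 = 98329457^1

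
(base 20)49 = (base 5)324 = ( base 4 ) 1121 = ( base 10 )89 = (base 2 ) 1011001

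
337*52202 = 17592074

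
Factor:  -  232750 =-2^1 *5^3*7^2*19^1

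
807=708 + 99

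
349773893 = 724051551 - 374277658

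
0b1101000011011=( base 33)64H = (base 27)94e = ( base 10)6683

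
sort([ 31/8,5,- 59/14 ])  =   [ - 59/14, 31/8,5] 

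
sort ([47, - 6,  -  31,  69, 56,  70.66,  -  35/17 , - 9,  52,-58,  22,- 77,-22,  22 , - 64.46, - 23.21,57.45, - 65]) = [- 77, - 65, - 64.46, - 58, - 31 , - 23.21, - 22  , - 9, - 6,-35/17, 22 , 22,47, 52,56,57.45, 69,  70.66]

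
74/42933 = 74/42933 = 0.00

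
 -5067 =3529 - 8596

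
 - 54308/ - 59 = 54308/59= 920.47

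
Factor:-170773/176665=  - 5^( - 1 )*89^( - 1)*397^( - 1 ) * 170773^1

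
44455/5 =8891= 8891.00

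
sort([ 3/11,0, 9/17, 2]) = [0, 3/11, 9/17,  2 ]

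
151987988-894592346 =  - 742604358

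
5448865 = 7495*727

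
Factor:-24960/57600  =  -13/30 = -2^ (-1 )*3^(  -  1 )*5^(-1 ) * 13^1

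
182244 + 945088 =1127332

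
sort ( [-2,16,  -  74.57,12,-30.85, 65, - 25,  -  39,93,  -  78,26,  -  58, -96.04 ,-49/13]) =[ - 96.04,  -  78, - 74.57,  -  58, - 39 ,-30.85, - 25, - 49/13,- 2,12, 16,26 , 65,93] 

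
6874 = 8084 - 1210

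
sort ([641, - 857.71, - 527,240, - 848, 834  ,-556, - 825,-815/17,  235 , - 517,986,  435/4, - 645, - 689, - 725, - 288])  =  [ - 857.71, - 848 , - 825, -725, - 689 , - 645, - 556, - 527, - 517, - 288, - 815/17,435/4,235,240, 641,834, 986] 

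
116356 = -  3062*( - 38 ) 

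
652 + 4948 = 5600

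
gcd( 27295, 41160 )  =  5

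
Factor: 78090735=3^1*5^1*47^1*257^1*431^1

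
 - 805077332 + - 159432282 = - 964509614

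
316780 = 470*674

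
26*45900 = 1193400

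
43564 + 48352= 91916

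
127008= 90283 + 36725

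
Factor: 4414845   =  3^1*5^1*89^1*3307^1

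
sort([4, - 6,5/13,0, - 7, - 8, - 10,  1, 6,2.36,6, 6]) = [ - 10, - 8, - 7,-6,0,5/13,1,2.36,4,6,6,6 ] 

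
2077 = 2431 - 354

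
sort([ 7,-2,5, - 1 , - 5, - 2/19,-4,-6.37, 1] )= [ - 6.37,-5,-4, - 2,-1 , - 2/19,1,5, 7]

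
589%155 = 124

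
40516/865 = 46+726/865  =  46.84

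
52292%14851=7739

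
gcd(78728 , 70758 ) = 2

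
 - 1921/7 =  - 1921/7 = - 274.43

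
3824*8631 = 33004944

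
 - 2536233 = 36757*( - 69)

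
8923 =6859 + 2064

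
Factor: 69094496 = 2^5*1319^1*1637^1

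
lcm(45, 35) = 315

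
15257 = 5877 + 9380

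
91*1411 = 128401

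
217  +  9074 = 9291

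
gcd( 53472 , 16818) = 6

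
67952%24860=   18232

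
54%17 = 3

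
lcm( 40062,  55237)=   3645642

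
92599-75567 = 17032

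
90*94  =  8460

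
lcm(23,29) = 667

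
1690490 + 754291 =2444781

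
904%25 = 4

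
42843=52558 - 9715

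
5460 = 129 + 5331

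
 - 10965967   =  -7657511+-3308456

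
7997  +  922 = 8919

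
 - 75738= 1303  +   - 77041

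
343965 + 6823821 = 7167786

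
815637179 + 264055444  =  1079692623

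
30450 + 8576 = 39026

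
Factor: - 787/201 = - 3^( - 1 )*67^( - 1)*787^1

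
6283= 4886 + 1397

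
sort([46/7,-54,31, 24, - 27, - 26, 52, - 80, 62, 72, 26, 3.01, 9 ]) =[ - 80, - 54,-27, - 26,3.01,46/7, 9, 24, 26 , 31,52,  62,72 ] 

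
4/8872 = 1/2218 =0.00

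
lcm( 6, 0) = 0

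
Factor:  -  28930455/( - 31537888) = 2^(-5)*3^2 * 5^1*311^( - 1 ) *3169^( - 1)*642899^1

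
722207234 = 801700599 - 79493365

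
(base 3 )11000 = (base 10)108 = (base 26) 44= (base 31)3f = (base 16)6C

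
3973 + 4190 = 8163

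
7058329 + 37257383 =44315712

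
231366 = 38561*6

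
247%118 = 11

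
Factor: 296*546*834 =134787744=2^5*3^2*7^1*13^1*37^1*139^1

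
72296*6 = 433776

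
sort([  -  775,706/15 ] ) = [ -775, 706/15 ]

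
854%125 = 104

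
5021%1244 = 45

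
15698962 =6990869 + 8708093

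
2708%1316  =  76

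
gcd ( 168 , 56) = 56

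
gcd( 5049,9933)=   33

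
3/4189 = 3/4189 = 0.00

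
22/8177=22/8177 = 0.00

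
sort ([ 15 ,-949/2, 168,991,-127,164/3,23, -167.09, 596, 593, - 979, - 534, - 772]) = [ - 979,-772, - 534, - 949/2, - 167.09, - 127,15 , 23, 164/3,168, 593,596,  991]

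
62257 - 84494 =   -  22237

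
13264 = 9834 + 3430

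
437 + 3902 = 4339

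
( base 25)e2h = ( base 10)8817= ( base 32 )8JH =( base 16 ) 2271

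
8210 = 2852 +5358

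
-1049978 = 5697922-6747900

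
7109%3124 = 861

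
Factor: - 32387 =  - 139^1 * 233^1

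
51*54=2754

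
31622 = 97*326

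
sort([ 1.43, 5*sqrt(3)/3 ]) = [ 1.43, 5*sqrt( 3)/3 ]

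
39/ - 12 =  - 4 + 3/4 = - 3.25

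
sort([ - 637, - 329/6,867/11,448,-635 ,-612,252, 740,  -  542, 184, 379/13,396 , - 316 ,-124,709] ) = [ - 637, - 635, -612,- 542,-316 , -124, - 329/6, 379/13,867/11 , 184 , 252,396,448,709,  740]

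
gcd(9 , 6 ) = 3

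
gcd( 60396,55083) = 21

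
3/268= 3/268 =0.01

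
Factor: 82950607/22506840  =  2^( - 3)  *  3^(-2 )*5^ ( - 1)*101^( - 1)*619^( - 1)*82950607^1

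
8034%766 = 374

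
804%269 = 266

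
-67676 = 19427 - 87103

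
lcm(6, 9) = 18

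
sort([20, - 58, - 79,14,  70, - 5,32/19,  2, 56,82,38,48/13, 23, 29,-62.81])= [- 79, - 62.81, - 58, - 5,32/19,2,48/13,  14, 20,23, 29,  38,56, 70,82 ]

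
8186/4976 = 1+ 1605/2488 = 1.65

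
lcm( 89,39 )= 3471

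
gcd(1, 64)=1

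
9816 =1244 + 8572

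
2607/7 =372 + 3/7= 372.43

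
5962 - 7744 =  - 1782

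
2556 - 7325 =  - 4769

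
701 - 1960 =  - 1259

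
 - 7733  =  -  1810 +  - 5923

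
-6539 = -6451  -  88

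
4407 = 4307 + 100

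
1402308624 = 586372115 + 815936509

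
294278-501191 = -206913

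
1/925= 1/925 = 0.00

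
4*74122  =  296488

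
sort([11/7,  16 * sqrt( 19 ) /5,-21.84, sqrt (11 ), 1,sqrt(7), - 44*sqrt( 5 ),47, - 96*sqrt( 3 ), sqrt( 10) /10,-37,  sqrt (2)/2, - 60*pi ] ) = [-60 * pi , - 96 * sqrt(3 ), - 44* sqrt ( 5 ), - 37,  -  21.84,  sqrt( 10)/10,sqrt (2) /2,1,11/7, sqrt(7) , sqrt( 11) , 16*sqrt(19)/5,47]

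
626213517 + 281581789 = 907795306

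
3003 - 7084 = -4081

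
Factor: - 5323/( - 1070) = 2^( - 1 )*5^( - 1 )*107^( - 1 ) * 5323^1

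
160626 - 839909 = - 679283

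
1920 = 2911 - 991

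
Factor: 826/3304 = 2^ (  -  2) = 1/4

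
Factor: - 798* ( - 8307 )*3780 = 2^3*3^6*5^1 * 7^2*13^1 * 19^1*71^1 = 25057567080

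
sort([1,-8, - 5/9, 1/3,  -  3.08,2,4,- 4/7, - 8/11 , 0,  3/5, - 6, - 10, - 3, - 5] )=[ - 10 , - 8,  -  6 , - 5, - 3.08, - 3, - 8/11,  -  4/7, -5/9 , 0, 1/3,3/5,1,  2, 4]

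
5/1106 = 5/1106 = 0.00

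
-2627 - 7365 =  - 9992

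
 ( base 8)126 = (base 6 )222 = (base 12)72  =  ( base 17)51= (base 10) 86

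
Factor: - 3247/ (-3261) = 3^ ( - 1 )*17^1*191^1 * 1087^( - 1) 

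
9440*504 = 4757760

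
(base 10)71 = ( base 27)2h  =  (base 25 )2l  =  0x47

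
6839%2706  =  1427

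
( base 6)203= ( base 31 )2D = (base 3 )2210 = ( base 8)113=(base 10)75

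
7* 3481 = 24367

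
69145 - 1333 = 67812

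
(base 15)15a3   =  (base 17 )g1c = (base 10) 4653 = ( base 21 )abc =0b1001000101101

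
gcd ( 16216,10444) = 4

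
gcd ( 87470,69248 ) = 2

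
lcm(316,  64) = 5056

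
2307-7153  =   - 4846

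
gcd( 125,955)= 5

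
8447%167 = 97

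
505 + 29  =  534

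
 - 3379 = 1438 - 4817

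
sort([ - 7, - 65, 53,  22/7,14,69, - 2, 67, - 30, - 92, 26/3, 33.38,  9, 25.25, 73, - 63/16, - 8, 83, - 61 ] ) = [ - 92, - 65, - 61, - 30, - 8, - 7, - 63/16 , - 2, 22/7,26/3,  9 , 14, 25.25,33.38, 53, 67, 69,73,83 ]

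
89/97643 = 89/97643=0.00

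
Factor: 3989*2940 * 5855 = 2^2*3^1*5^2*7^2*1171^1*3989^1=68665449300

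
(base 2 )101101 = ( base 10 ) 45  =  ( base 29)1g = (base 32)1D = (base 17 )2B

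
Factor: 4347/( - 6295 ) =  - 3^3 * 5^(- 1 )*7^1*23^1*1259^(-1 )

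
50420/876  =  57 + 122/219 = 57.56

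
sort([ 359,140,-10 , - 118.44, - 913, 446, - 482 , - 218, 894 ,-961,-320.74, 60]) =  [ - 961, - 913, - 482, - 320.74,  -  218, - 118.44, - 10, 60, 140, 359,446 , 894 ]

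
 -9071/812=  - 9071/812  =  - 11.17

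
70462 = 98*719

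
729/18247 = 729/18247 = 0.04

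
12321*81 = 998001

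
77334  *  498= 38512332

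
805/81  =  9+76/81 = 9.94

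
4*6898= 27592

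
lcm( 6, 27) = 54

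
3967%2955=1012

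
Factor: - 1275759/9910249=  - 3^2*229^1*619^1* 9910249^(  -  1) 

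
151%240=151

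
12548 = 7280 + 5268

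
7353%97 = 78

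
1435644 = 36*39879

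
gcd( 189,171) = 9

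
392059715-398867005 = -6807290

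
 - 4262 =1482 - 5744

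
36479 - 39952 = -3473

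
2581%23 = 5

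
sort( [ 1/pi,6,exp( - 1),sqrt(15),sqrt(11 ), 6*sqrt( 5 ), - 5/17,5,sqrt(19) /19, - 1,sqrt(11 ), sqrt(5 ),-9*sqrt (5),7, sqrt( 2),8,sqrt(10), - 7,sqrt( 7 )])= [ - 9 *sqrt(5), - 7, - 1, - 5/17, sqrt(19 )/19,1/pi,  exp( - 1 ),sqrt(2),sqrt(5 ), sqrt(7 ), sqrt (10),sqrt ( 11) , sqrt(11 ),sqrt(15 ) , 5,6, 7,8 , 6* sqrt( 5 ) ] 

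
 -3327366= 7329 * ( - 454) 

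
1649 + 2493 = 4142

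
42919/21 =42919/21  =  2043.76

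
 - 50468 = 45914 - 96382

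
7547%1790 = 387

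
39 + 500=539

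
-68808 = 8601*( - 8)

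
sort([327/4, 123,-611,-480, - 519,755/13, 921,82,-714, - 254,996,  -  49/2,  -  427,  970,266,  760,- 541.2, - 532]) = [ - 714,-611, -541.2, - 532,-519, - 480, - 427, - 254,-49/2,755/13,327/4,82,123,  266,760,921, 970,996]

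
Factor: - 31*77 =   -  7^1*11^1*31^1 = -  2387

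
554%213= 128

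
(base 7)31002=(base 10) 7548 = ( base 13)3588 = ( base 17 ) 1920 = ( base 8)16574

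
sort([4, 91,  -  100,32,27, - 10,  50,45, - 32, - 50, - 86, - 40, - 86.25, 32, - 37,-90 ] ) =[ - 100, - 90, -86.25, - 86, - 50 , - 40,-37, - 32, - 10,4,27,32 , 32, 45 , 50, 91]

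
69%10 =9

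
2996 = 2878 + 118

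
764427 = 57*13411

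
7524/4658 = 3762/2329 = 1.62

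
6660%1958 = 786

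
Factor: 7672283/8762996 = 2^(  -  2)*11^( - 1 )*31^1*37^1*79^( -1)*2521^ (  -  1 )*6689^1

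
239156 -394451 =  - 155295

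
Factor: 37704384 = 2^6*3^2*67^1 * 977^1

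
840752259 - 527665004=313087255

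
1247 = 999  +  248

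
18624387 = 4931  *3777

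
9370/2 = 4685 = 4685.00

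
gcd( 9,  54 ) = 9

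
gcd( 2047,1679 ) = 23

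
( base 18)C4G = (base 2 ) 111110001000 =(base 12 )2374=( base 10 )3976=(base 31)448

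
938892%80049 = 58353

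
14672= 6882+7790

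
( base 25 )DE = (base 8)523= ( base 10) 339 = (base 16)153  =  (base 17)12g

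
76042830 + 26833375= 102876205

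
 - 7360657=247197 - 7607854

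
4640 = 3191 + 1449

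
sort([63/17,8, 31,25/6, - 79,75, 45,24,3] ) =[-79,  3 , 63/17, 25/6, 8,24,31,  45, 75]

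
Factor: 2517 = 3^1*839^1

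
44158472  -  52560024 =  - 8401552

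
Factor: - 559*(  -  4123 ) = 2304757 = 7^1*13^1*19^1*31^1*43^1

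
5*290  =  1450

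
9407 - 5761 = 3646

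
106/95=106/95 =1.12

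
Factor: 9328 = 2^4*11^1*53^1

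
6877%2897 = 1083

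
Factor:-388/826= - 194/413  =  - 2^1 * 7^( -1)*59^( - 1)*97^1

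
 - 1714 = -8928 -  - 7214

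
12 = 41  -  29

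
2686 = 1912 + 774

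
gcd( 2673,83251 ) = 1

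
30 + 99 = 129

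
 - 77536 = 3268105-3345641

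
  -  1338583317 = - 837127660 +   -  501455657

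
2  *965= 1930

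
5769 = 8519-2750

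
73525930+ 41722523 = 115248453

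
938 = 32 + 906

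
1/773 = 1/773 =0.00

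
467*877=409559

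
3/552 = 1/184 = 0.01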